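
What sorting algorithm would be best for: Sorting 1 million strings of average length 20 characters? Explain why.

Best choice: MSD radix sort or Mergesort
Reason: MSD radix sort is a non-comparison sort that buckets the strings by successive character positions, running in time proportional to the total number of characters examined rather than O(n log n) string comparisons; mergesort is a stable O(n log n)-comparison alternative that works for arbitrary variable-length keys


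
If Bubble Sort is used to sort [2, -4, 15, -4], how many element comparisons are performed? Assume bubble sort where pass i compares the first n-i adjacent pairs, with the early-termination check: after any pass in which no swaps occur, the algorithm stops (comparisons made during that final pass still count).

Pass 1: compare adjacent pairs (0,1)..(2,3) = 3 comparison(s), 2 swap(s) -> [-4, 2, -4, 15]
Pass 2: compare adjacent pairs (0,1)..(1,2) = 2 comparison(s), 1 swap(s) -> [-4, -4, 2, 15]
Pass 3: compare adjacent pairs (0,1)..(0,1) = 1 comparison(s), 0 swap(s) -> [-4, -4, 2, 15]
No swaps in this pass, so bubble sort stops here.
Total comparisons: 3 + 2 + 1 = 6


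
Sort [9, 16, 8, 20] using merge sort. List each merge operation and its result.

Divide and conquer:
  Merge [9] + [16] -> [9, 16]
  Merge [8] + [20] -> [8, 20]
  Merge [9, 16] + [8, 20] -> [8, 9, 16, 20]


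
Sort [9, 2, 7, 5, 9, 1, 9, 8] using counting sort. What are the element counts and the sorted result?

Count array: [0, 1, 1, 0, 0, 1, 0, 1, 1, 3]
(count[i] = number of elements equal to i)
Cumulative count: [0, 1, 2, 2, 2, 3, 3, 4, 5, 8]
Sorted: [1, 2, 5, 7, 8, 9, 9, 9]


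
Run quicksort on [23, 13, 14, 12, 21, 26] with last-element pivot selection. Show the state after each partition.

Partition 1: pivot=26 at index 5 -> [23, 13, 14, 12, 21, 26]
Partition 2: pivot=21 at index 3 -> [13, 14, 12, 21, 23, 26]
Partition 3: pivot=12 at index 0 -> [12, 14, 13, 21, 23, 26]
Partition 4: pivot=13 at index 1 -> [12, 13, 14, 21, 23, 26]


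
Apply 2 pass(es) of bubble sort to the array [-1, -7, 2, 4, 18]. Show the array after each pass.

After pass 1: [-7, -1, 2, 4, 18] (1 swaps)
After pass 2: [-7, -1, 2, 4, 18] (0 swaps)
Total swaps: 1


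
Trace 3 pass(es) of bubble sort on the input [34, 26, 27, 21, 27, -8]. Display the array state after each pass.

After pass 1: [26, 27, 21, 27, -8, 34] (5 swaps)
After pass 2: [26, 21, 27, -8, 27, 34] (2 swaps)
After pass 3: [21, 26, -8, 27, 27, 34] (2 swaps)
Total swaps: 9


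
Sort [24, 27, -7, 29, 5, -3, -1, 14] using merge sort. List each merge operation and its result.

Divide and conquer:
  Merge [24] + [27] -> [24, 27]
  Merge [-7] + [29] -> [-7, 29]
  Merge [24, 27] + [-7, 29] -> [-7, 24, 27, 29]
  Merge [5] + [-3] -> [-3, 5]
  Merge [-1] + [14] -> [-1, 14]
  Merge [-3, 5] + [-1, 14] -> [-3, -1, 5, 14]
  Merge [-7, 24, 27, 29] + [-3, -1, 5, 14] -> [-7, -3, -1, 5, 14, 24, 27, 29]


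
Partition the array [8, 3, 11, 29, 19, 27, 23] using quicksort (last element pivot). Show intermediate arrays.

Partition 1: pivot=23 at index 4 -> [8, 3, 11, 19, 23, 27, 29]
Partition 2: pivot=19 at index 3 -> [8, 3, 11, 19, 23, 27, 29]
Partition 3: pivot=11 at index 2 -> [8, 3, 11, 19, 23, 27, 29]
Partition 4: pivot=3 at index 0 -> [3, 8, 11, 19, 23, 27, 29]
Partition 5: pivot=29 at index 6 -> [3, 8, 11, 19, 23, 27, 29]


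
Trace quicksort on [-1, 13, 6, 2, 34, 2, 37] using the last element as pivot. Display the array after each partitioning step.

Partition 1: pivot=37 at index 6 -> [-1, 13, 6, 2, 34, 2, 37]
Partition 2: pivot=2 at index 2 -> [-1, 2, 2, 13, 34, 6, 37]
Partition 3: pivot=2 at index 1 -> [-1, 2, 2, 13, 34, 6, 37]
Partition 4: pivot=6 at index 3 -> [-1, 2, 2, 6, 34, 13, 37]
Partition 5: pivot=13 at index 4 -> [-1, 2, 2, 6, 13, 34, 37]


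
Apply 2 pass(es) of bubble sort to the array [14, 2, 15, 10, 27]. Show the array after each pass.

After pass 1: [2, 14, 10, 15, 27] (2 swaps)
After pass 2: [2, 10, 14, 15, 27] (1 swaps)
Total swaps: 3


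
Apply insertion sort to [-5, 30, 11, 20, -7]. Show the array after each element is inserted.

First element -5 is already 'sorted'
Insert 30: shifted 0 elements -> [-5, 30, 11, 20, -7]
Insert 11: shifted 1 elements -> [-5, 11, 30, 20, -7]
Insert 20: shifted 1 elements -> [-5, 11, 20, 30, -7]
Insert -7: shifted 4 elements -> [-7, -5, 11, 20, 30]


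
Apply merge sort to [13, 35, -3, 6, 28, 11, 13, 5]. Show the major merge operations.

Divide and conquer:
  Merge [13] + [35] -> [13, 35]
  Merge [-3] + [6] -> [-3, 6]
  Merge [13, 35] + [-3, 6] -> [-3, 6, 13, 35]
  Merge [28] + [11] -> [11, 28]
  Merge [13] + [5] -> [5, 13]
  Merge [11, 28] + [5, 13] -> [5, 11, 13, 28]
  Merge [-3, 6, 13, 35] + [5, 11, 13, 28] -> [-3, 5, 6, 11, 13, 13, 28, 35]


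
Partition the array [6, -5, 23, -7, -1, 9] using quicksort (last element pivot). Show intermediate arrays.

Partition 1: pivot=9 at index 4 -> [6, -5, -7, -1, 9, 23]
Partition 2: pivot=-1 at index 2 -> [-5, -7, -1, 6, 9, 23]
Partition 3: pivot=-7 at index 0 -> [-7, -5, -1, 6, 9, 23]


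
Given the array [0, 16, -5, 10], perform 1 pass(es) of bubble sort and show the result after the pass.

After pass 1: [0, -5, 10, 16] (2 swaps)
Total swaps: 2


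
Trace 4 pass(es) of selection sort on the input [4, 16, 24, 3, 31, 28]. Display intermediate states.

Pass 1: Select minimum 3 at index 3, swap -> [3, 16, 24, 4, 31, 28]
Pass 2: Select minimum 4 at index 3, swap -> [3, 4, 24, 16, 31, 28]
Pass 3: Select minimum 16 at index 3, swap -> [3, 4, 16, 24, 31, 28]
Pass 4: Select minimum 24 at index 3, swap -> [3, 4, 16, 24, 31, 28]


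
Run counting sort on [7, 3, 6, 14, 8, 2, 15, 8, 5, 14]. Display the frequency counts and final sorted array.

Count array: [0, 0, 1, 1, 0, 1, 1, 1, 2, 0, 0, 0, 0, 0, 2, 1]
(count[i] = number of elements equal to i)
Cumulative count: [0, 0, 1, 2, 2, 3, 4, 5, 7, 7, 7, 7, 7, 7, 9, 10]
Sorted: [2, 3, 5, 6, 7, 8, 8, 14, 14, 15]


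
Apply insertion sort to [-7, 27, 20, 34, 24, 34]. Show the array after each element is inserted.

First element -7 is already 'sorted'
Insert 27: shifted 0 elements -> [-7, 27, 20, 34, 24, 34]
Insert 20: shifted 1 elements -> [-7, 20, 27, 34, 24, 34]
Insert 34: shifted 0 elements -> [-7, 20, 27, 34, 24, 34]
Insert 24: shifted 2 elements -> [-7, 20, 24, 27, 34, 34]
Insert 34: shifted 0 elements -> [-7, 20, 24, 27, 34, 34]


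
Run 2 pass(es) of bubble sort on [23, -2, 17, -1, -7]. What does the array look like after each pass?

After pass 1: [-2, 17, -1, -7, 23] (4 swaps)
After pass 2: [-2, -1, -7, 17, 23] (2 swaps)
Total swaps: 6


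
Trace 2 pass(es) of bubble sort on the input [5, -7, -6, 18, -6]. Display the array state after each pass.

After pass 1: [-7, -6, 5, -6, 18] (3 swaps)
After pass 2: [-7, -6, -6, 5, 18] (1 swaps)
Total swaps: 4


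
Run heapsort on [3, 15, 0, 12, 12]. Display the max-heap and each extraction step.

Build heap: [15, 12, 0, 3, 12]
Extract 15: [12, 12, 0, 3, 15]
Extract 12: [12, 3, 0, 12, 15]
Extract 12: [3, 0, 12, 12, 15]
Extract 3: [0, 3, 12, 12, 15]


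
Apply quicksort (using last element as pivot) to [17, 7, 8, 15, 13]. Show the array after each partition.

Partition 1: pivot=13 at index 2 -> [7, 8, 13, 15, 17]
Partition 2: pivot=8 at index 1 -> [7, 8, 13, 15, 17]
Partition 3: pivot=17 at index 4 -> [7, 8, 13, 15, 17]


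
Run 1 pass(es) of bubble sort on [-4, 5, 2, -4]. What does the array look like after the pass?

After pass 1: [-4, 2, -4, 5] (2 swaps)
Total swaps: 2


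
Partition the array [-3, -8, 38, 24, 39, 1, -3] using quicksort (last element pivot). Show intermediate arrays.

Partition 1: pivot=-3 at index 2 -> [-3, -8, -3, 24, 39, 1, 38]
Partition 2: pivot=-8 at index 0 -> [-8, -3, -3, 24, 39, 1, 38]
Partition 3: pivot=38 at index 5 -> [-8, -3, -3, 24, 1, 38, 39]
Partition 4: pivot=1 at index 3 -> [-8, -3, -3, 1, 24, 38, 39]


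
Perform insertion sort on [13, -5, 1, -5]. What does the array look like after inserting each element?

First element 13 is already 'sorted'
Insert -5: shifted 1 elements -> [-5, 13, 1, -5]
Insert 1: shifted 1 elements -> [-5, 1, 13, -5]
Insert -5: shifted 2 elements -> [-5, -5, 1, 13]


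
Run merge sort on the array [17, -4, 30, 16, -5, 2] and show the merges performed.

Divide and conquer:
  Merge [-4] + [30] -> [-4, 30]
  Merge [17] + [-4, 30] -> [-4, 17, 30]
  Merge [-5] + [2] -> [-5, 2]
  Merge [16] + [-5, 2] -> [-5, 2, 16]
  Merge [-4, 17, 30] + [-5, 2, 16] -> [-5, -4, 2, 16, 17, 30]


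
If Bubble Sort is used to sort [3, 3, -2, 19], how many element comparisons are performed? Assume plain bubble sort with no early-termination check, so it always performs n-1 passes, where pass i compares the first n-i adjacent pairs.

Pass 1: compare adjacent pairs (0,1)..(2,3) = 3 comparison(s), 1 swap(s) -> [3, -2, 3, 19]
Pass 2: compare adjacent pairs (0,1)..(1,2) = 2 comparison(s), 1 swap(s) -> [-2, 3, 3, 19]
Pass 3: compare adjacent pairs (0,1)..(0,1) = 1 comparison(s), 0 swap(s) -> [-2, 3, 3, 19]
Total comparisons: 3 + 2 + 1 = 6


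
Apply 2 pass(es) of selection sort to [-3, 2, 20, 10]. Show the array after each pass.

Pass 1: Select minimum -3 at index 0, swap -> [-3, 2, 20, 10]
Pass 2: Select minimum 2 at index 1, swap -> [-3, 2, 20, 10]


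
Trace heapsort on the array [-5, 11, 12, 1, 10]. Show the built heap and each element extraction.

Build heap: [12, 11, -5, 1, 10]
Extract 12: [11, 10, -5, 1, 12]
Extract 11: [10, 1, -5, 11, 12]
Extract 10: [1, -5, 10, 11, 12]
Extract 1: [-5, 1, 10, 11, 12]


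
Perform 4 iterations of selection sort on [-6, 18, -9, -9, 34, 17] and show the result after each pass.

Pass 1: Select minimum -9 at index 2, swap -> [-9, 18, -6, -9, 34, 17]
Pass 2: Select minimum -9 at index 3, swap -> [-9, -9, -6, 18, 34, 17]
Pass 3: Select minimum -6 at index 2, swap -> [-9, -9, -6, 18, 34, 17]
Pass 4: Select minimum 17 at index 5, swap -> [-9, -9, -6, 17, 34, 18]


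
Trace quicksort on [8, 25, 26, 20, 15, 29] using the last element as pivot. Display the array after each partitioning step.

Partition 1: pivot=29 at index 5 -> [8, 25, 26, 20, 15, 29]
Partition 2: pivot=15 at index 1 -> [8, 15, 26, 20, 25, 29]
Partition 3: pivot=25 at index 3 -> [8, 15, 20, 25, 26, 29]


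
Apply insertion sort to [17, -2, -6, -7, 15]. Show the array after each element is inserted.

First element 17 is already 'sorted'
Insert -2: shifted 1 elements -> [-2, 17, -6, -7, 15]
Insert -6: shifted 2 elements -> [-6, -2, 17, -7, 15]
Insert -7: shifted 3 elements -> [-7, -6, -2, 17, 15]
Insert 15: shifted 1 elements -> [-7, -6, -2, 15, 17]


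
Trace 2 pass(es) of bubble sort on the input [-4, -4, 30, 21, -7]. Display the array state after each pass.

After pass 1: [-4, -4, 21, -7, 30] (2 swaps)
After pass 2: [-4, -4, -7, 21, 30] (1 swaps)
Total swaps: 3


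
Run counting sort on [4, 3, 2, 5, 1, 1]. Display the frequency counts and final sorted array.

Count array: [0, 2, 1, 1, 1, 1]
(count[i] = number of elements equal to i)
Cumulative count: [0, 2, 3, 4, 5, 6]
Sorted: [1, 1, 2, 3, 4, 5]


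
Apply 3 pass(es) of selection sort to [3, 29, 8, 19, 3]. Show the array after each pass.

Pass 1: Select minimum 3 at index 0, swap -> [3, 29, 8, 19, 3]
Pass 2: Select minimum 3 at index 4, swap -> [3, 3, 8, 19, 29]
Pass 3: Select minimum 8 at index 2, swap -> [3, 3, 8, 19, 29]


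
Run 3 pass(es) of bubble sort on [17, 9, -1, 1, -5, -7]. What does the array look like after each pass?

After pass 1: [9, -1, 1, -5, -7, 17] (5 swaps)
After pass 2: [-1, 1, -5, -7, 9, 17] (4 swaps)
After pass 3: [-1, -5, -7, 1, 9, 17] (2 swaps)
Total swaps: 11


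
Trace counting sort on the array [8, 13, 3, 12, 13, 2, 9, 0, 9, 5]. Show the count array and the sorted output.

Count array: [1, 0, 1, 1, 0, 1, 0, 0, 1, 2, 0, 0, 1, 2]
(count[i] = number of elements equal to i)
Cumulative count: [1, 1, 2, 3, 3, 4, 4, 4, 5, 7, 7, 7, 8, 10]
Sorted: [0, 2, 3, 5, 8, 9, 9, 12, 13, 13]


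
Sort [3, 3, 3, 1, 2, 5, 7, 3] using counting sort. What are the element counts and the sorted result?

Count array: [0, 1, 1, 4, 0, 1, 0, 1]
(count[i] = number of elements equal to i)
Cumulative count: [0, 1, 2, 6, 6, 7, 7, 8]
Sorted: [1, 2, 3, 3, 3, 3, 5, 7]


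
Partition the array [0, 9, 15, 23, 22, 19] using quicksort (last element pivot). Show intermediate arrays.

Partition 1: pivot=19 at index 3 -> [0, 9, 15, 19, 22, 23]
Partition 2: pivot=15 at index 2 -> [0, 9, 15, 19, 22, 23]
Partition 3: pivot=9 at index 1 -> [0, 9, 15, 19, 22, 23]
Partition 4: pivot=23 at index 5 -> [0, 9, 15, 19, 22, 23]


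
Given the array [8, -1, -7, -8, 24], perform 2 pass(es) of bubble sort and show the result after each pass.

After pass 1: [-1, -7, -8, 8, 24] (3 swaps)
After pass 2: [-7, -8, -1, 8, 24] (2 swaps)
Total swaps: 5


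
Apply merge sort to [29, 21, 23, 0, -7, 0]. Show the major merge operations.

Divide and conquer:
  Merge [21] + [23] -> [21, 23]
  Merge [29] + [21, 23] -> [21, 23, 29]
  Merge [-7] + [0] -> [-7, 0]
  Merge [0] + [-7, 0] -> [-7, 0, 0]
  Merge [21, 23, 29] + [-7, 0, 0] -> [-7, 0, 0, 21, 23, 29]


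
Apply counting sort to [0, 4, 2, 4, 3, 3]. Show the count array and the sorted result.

Count array: [1, 0, 1, 2, 2]
(count[i] = number of elements equal to i)
Cumulative count: [1, 1, 2, 4, 6]
Sorted: [0, 2, 3, 3, 4, 4]


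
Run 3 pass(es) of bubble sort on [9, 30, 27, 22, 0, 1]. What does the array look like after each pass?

After pass 1: [9, 27, 22, 0, 1, 30] (4 swaps)
After pass 2: [9, 22, 0, 1, 27, 30] (3 swaps)
After pass 3: [9, 0, 1, 22, 27, 30] (2 swaps)
Total swaps: 9


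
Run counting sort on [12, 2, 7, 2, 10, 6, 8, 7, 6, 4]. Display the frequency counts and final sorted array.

Count array: [0, 0, 2, 0, 1, 0, 2, 2, 1, 0, 1, 0, 1]
(count[i] = number of elements equal to i)
Cumulative count: [0, 0, 2, 2, 3, 3, 5, 7, 8, 8, 9, 9, 10]
Sorted: [2, 2, 4, 6, 6, 7, 7, 8, 10, 12]


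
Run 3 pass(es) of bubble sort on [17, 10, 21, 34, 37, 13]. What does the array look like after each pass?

After pass 1: [10, 17, 21, 34, 13, 37] (2 swaps)
After pass 2: [10, 17, 21, 13, 34, 37] (1 swaps)
After pass 3: [10, 17, 13, 21, 34, 37] (1 swaps)
Total swaps: 4


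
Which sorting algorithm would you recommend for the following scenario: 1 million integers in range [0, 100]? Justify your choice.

Best choice: Counting sort
Reason: O(n + k) where k=100 is small; linear time beats O(n log n)


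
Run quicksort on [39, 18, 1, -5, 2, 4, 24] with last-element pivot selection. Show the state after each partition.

Partition 1: pivot=24 at index 5 -> [18, 1, -5, 2, 4, 24, 39]
Partition 2: pivot=4 at index 3 -> [1, -5, 2, 4, 18, 24, 39]
Partition 3: pivot=2 at index 2 -> [1, -5, 2, 4, 18, 24, 39]
Partition 4: pivot=-5 at index 0 -> [-5, 1, 2, 4, 18, 24, 39]


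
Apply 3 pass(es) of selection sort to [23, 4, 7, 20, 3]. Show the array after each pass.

Pass 1: Select minimum 3 at index 4, swap -> [3, 4, 7, 20, 23]
Pass 2: Select minimum 4 at index 1, swap -> [3, 4, 7, 20, 23]
Pass 3: Select minimum 7 at index 2, swap -> [3, 4, 7, 20, 23]


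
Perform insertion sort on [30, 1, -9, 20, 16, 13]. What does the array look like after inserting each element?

First element 30 is already 'sorted'
Insert 1: shifted 1 elements -> [1, 30, -9, 20, 16, 13]
Insert -9: shifted 2 elements -> [-9, 1, 30, 20, 16, 13]
Insert 20: shifted 1 elements -> [-9, 1, 20, 30, 16, 13]
Insert 16: shifted 2 elements -> [-9, 1, 16, 20, 30, 13]
Insert 13: shifted 3 elements -> [-9, 1, 13, 16, 20, 30]


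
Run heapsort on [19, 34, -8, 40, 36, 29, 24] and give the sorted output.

Build heap: [40, 36, 29, 34, 19, -8, 24]
Extract 40: [36, 34, 29, 24, 19, -8, 40]
Extract 36: [34, 24, 29, -8, 19, 36, 40]
Extract 34: [29, 24, 19, -8, 34, 36, 40]
Extract 29: [24, -8, 19, 29, 34, 36, 40]
Extract 24: [19, -8, 24, 29, 34, 36, 40]
Extract 19: [-8, 19, 24, 29, 34, 36, 40]


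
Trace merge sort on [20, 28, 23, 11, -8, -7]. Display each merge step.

Divide and conquer:
  Merge [28] + [23] -> [23, 28]
  Merge [20] + [23, 28] -> [20, 23, 28]
  Merge [-8] + [-7] -> [-8, -7]
  Merge [11] + [-8, -7] -> [-8, -7, 11]
  Merge [20, 23, 28] + [-8, -7, 11] -> [-8, -7, 11, 20, 23, 28]


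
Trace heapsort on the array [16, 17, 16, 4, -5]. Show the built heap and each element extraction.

Build heap: [17, 16, 16, 4, -5]
Extract 17: [16, 4, 16, -5, 17]
Extract 16: [16, 4, -5, 16, 17]
Extract 16: [4, -5, 16, 16, 17]
Extract 4: [-5, 4, 16, 16, 17]


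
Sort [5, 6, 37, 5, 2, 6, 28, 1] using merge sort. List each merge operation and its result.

Divide and conquer:
  Merge [5] + [6] -> [5, 6]
  Merge [37] + [5] -> [5, 37]
  Merge [5, 6] + [5, 37] -> [5, 5, 6, 37]
  Merge [2] + [6] -> [2, 6]
  Merge [28] + [1] -> [1, 28]
  Merge [2, 6] + [1, 28] -> [1, 2, 6, 28]
  Merge [5, 5, 6, 37] + [1, 2, 6, 28] -> [1, 2, 5, 5, 6, 6, 28, 37]


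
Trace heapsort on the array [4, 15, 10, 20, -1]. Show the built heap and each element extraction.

Build heap: [20, 15, 10, 4, -1]
Extract 20: [15, 4, 10, -1, 20]
Extract 15: [10, 4, -1, 15, 20]
Extract 10: [4, -1, 10, 15, 20]
Extract 4: [-1, 4, 10, 15, 20]


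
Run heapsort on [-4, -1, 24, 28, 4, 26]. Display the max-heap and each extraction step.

Build heap: [28, 4, 26, -1, -4, 24]
Extract 28: [26, 4, 24, -1, -4, 28]
Extract 26: [24, 4, -4, -1, 26, 28]
Extract 24: [4, -1, -4, 24, 26, 28]
Extract 4: [-1, -4, 4, 24, 26, 28]
Extract -1: [-4, -1, 4, 24, 26, 28]


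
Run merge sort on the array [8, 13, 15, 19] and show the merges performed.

Divide and conquer:
  Merge [8] + [13] -> [8, 13]
  Merge [15] + [19] -> [15, 19]
  Merge [8, 13] + [15, 19] -> [8, 13, 15, 19]


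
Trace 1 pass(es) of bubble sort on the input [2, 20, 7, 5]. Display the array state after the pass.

After pass 1: [2, 7, 5, 20] (2 swaps)
Total swaps: 2


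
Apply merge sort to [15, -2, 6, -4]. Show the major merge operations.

Divide and conquer:
  Merge [15] + [-2] -> [-2, 15]
  Merge [6] + [-4] -> [-4, 6]
  Merge [-2, 15] + [-4, 6] -> [-4, -2, 6, 15]


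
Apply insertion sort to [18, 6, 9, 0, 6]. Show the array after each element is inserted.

First element 18 is already 'sorted'
Insert 6: shifted 1 elements -> [6, 18, 9, 0, 6]
Insert 9: shifted 1 elements -> [6, 9, 18, 0, 6]
Insert 0: shifted 3 elements -> [0, 6, 9, 18, 6]
Insert 6: shifted 2 elements -> [0, 6, 6, 9, 18]


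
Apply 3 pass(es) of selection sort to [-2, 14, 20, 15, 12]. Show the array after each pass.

Pass 1: Select minimum -2 at index 0, swap -> [-2, 14, 20, 15, 12]
Pass 2: Select minimum 12 at index 4, swap -> [-2, 12, 20, 15, 14]
Pass 3: Select minimum 14 at index 4, swap -> [-2, 12, 14, 15, 20]


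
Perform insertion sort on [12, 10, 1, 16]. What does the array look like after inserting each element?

First element 12 is already 'sorted'
Insert 10: shifted 1 elements -> [10, 12, 1, 16]
Insert 1: shifted 2 elements -> [1, 10, 12, 16]
Insert 16: shifted 0 elements -> [1, 10, 12, 16]


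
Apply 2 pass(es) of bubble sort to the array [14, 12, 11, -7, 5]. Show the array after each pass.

After pass 1: [12, 11, -7, 5, 14] (4 swaps)
After pass 2: [11, -7, 5, 12, 14] (3 swaps)
Total swaps: 7


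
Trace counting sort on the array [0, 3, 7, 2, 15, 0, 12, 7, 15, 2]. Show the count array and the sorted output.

Count array: [2, 0, 2, 1, 0, 0, 0, 2, 0, 0, 0, 0, 1, 0, 0, 2]
(count[i] = number of elements equal to i)
Cumulative count: [2, 2, 4, 5, 5, 5, 5, 7, 7, 7, 7, 7, 8, 8, 8, 10]
Sorted: [0, 0, 2, 2, 3, 7, 7, 12, 15, 15]


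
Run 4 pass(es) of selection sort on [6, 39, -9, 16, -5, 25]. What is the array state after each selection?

Pass 1: Select minimum -9 at index 2, swap -> [-9, 39, 6, 16, -5, 25]
Pass 2: Select minimum -5 at index 4, swap -> [-9, -5, 6, 16, 39, 25]
Pass 3: Select minimum 6 at index 2, swap -> [-9, -5, 6, 16, 39, 25]
Pass 4: Select minimum 16 at index 3, swap -> [-9, -5, 6, 16, 39, 25]


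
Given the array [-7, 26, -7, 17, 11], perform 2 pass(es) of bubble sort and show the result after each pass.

After pass 1: [-7, -7, 17, 11, 26] (3 swaps)
After pass 2: [-7, -7, 11, 17, 26] (1 swaps)
Total swaps: 4


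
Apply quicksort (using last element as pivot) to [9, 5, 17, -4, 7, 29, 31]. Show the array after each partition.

Partition 1: pivot=31 at index 6 -> [9, 5, 17, -4, 7, 29, 31]
Partition 2: pivot=29 at index 5 -> [9, 5, 17, -4, 7, 29, 31]
Partition 3: pivot=7 at index 2 -> [5, -4, 7, 9, 17, 29, 31]
Partition 4: pivot=-4 at index 0 -> [-4, 5, 7, 9, 17, 29, 31]
Partition 5: pivot=17 at index 4 -> [-4, 5, 7, 9, 17, 29, 31]


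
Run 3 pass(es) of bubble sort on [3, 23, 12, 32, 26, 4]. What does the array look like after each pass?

After pass 1: [3, 12, 23, 26, 4, 32] (3 swaps)
After pass 2: [3, 12, 23, 4, 26, 32] (1 swaps)
After pass 3: [3, 12, 4, 23, 26, 32] (1 swaps)
Total swaps: 5


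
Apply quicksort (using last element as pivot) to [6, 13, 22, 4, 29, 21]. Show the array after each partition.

Partition 1: pivot=21 at index 3 -> [6, 13, 4, 21, 29, 22]
Partition 2: pivot=4 at index 0 -> [4, 13, 6, 21, 29, 22]
Partition 3: pivot=6 at index 1 -> [4, 6, 13, 21, 29, 22]
Partition 4: pivot=22 at index 4 -> [4, 6, 13, 21, 22, 29]


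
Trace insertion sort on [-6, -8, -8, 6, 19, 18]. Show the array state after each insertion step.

First element -6 is already 'sorted'
Insert -8: shifted 1 elements -> [-8, -6, -8, 6, 19, 18]
Insert -8: shifted 1 elements -> [-8, -8, -6, 6, 19, 18]
Insert 6: shifted 0 elements -> [-8, -8, -6, 6, 19, 18]
Insert 19: shifted 0 elements -> [-8, -8, -6, 6, 19, 18]
Insert 18: shifted 1 elements -> [-8, -8, -6, 6, 18, 19]


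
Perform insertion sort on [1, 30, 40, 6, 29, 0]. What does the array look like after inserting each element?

First element 1 is already 'sorted'
Insert 30: shifted 0 elements -> [1, 30, 40, 6, 29, 0]
Insert 40: shifted 0 elements -> [1, 30, 40, 6, 29, 0]
Insert 6: shifted 2 elements -> [1, 6, 30, 40, 29, 0]
Insert 29: shifted 2 elements -> [1, 6, 29, 30, 40, 0]
Insert 0: shifted 5 elements -> [0, 1, 6, 29, 30, 40]


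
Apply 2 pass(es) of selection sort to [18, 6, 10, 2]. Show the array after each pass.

Pass 1: Select minimum 2 at index 3, swap -> [2, 6, 10, 18]
Pass 2: Select minimum 6 at index 1, swap -> [2, 6, 10, 18]


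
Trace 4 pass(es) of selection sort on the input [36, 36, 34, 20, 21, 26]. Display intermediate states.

Pass 1: Select minimum 20 at index 3, swap -> [20, 36, 34, 36, 21, 26]
Pass 2: Select minimum 21 at index 4, swap -> [20, 21, 34, 36, 36, 26]
Pass 3: Select minimum 26 at index 5, swap -> [20, 21, 26, 36, 36, 34]
Pass 4: Select minimum 34 at index 5, swap -> [20, 21, 26, 34, 36, 36]


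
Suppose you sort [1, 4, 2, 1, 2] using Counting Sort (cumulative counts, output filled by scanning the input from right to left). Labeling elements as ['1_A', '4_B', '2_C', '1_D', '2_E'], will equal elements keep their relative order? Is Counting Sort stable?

Trace Counting Sort on the labeled array (the key is the number; the letter only tracks identity):
  Counts for values 0..4: [0, 2, 2, 0, 1]
  Cumulative counts: [0, 2, 4, 4, 5]
  Scan right to left: place 2_E at output index 3
  Scan right to left: place 1_D at output index 1
  Scan right to left: place 2_C at output index 2
  Scan right to left: place 4_B at output index 4
  Scan right to left: place 1_A at output index 0
  Output: [1_A, 1_D, 2_C, 2_E, 4_B]
Equal keys:
  value 1: originally 1_A, 1_D; after sorting 1_A, 1_D -> order preserved
  value 2: originally 2_C, 2_E; after sorting 2_C, 2_E -> order preserved
All equal keys kept their original relative order. Counting Sort is stable: scanning the input right to left with decreasing cumulative counts places later duplicates at later output positions.
Answer: Stable


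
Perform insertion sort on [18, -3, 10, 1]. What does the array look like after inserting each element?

First element 18 is already 'sorted'
Insert -3: shifted 1 elements -> [-3, 18, 10, 1]
Insert 10: shifted 1 elements -> [-3, 10, 18, 1]
Insert 1: shifted 2 elements -> [-3, 1, 10, 18]


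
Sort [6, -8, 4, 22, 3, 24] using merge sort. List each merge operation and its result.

Divide and conquer:
  Merge [-8] + [4] -> [-8, 4]
  Merge [6] + [-8, 4] -> [-8, 4, 6]
  Merge [3] + [24] -> [3, 24]
  Merge [22] + [3, 24] -> [3, 22, 24]
  Merge [-8, 4, 6] + [3, 22, 24] -> [-8, 3, 4, 6, 22, 24]


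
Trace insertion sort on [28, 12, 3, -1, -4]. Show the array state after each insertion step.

First element 28 is already 'sorted'
Insert 12: shifted 1 elements -> [12, 28, 3, -1, -4]
Insert 3: shifted 2 elements -> [3, 12, 28, -1, -4]
Insert -1: shifted 3 elements -> [-1, 3, 12, 28, -4]
Insert -4: shifted 4 elements -> [-4, -1, 3, 12, 28]


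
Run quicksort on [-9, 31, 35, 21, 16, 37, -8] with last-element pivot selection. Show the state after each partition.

Partition 1: pivot=-8 at index 1 -> [-9, -8, 35, 21, 16, 37, 31]
Partition 2: pivot=31 at index 4 -> [-9, -8, 21, 16, 31, 37, 35]
Partition 3: pivot=16 at index 2 -> [-9, -8, 16, 21, 31, 37, 35]
Partition 4: pivot=35 at index 5 -> [-9, -8, 16, 21, 31, 35, 37]


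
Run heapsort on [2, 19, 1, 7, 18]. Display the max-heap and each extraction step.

Build heap: [19, 18, 1, 7, 2]
Extract 19: [18, 7, 1, 2, 19]
Extract 18: [7, 2, 1, 18, 19]
Extract 7: [2, 1, 7, 18, 19]
Extract 2: [1, 2, 7, 18, 19]


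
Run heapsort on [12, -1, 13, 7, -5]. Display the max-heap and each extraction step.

Build heap: [13, 7, 12, -1, -5]
Extract 13: [12, 7, -5, -1, 13]
Extract 12: [7, -1, -5, 12, 13]
Extract 7: [-1, -5, 7, 12, 13]
Extract -1: [-5, -1, 7, 12, 13]


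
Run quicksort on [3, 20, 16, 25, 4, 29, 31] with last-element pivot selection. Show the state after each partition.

Partition 1: pivot=31 at index 6 -> [3, 20, 16, 25, 4, 29, 31]
Partition 2: pivot=29 at index 5 -> [3, 20, 16, 25, 4, 29, 31]
Partition 3: pivot=4 at index 1 -> [3, 4, 16, 25, 20, 29, 31]
Partition 4: pivot=20 at index 3 -> [3, 4, 16, 20, 25, 29, 31]


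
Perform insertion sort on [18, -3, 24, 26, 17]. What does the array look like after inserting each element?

First element 18 is already 'sorted'
Insert -3: shifted 1 elements -> [-3, 18, 24, 26, 17]
Insert 24: shifted 0 elements -> [-3, 18, 24, 26, 17]
Insert 26: shifted 0 elements -> [-3, 18, 24, 26, 17]
Insert 17: shifted 3 elements -> [-3, 17, 18, 24, 26]


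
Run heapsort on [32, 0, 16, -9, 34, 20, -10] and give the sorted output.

Build heap: [34, 32, 20, -9, 0, 16, -10]
Extract 34: [32, 0, 20, -9, -10, 16, 34]
Extract 32: [20, 0, 16, -9, -10, 32, 34]
Extract 20: [16, 0, -10, -9, 20, 32, 34]
Extract 16: [0, -9, -10, 16, 20, 32, 34]
Extract 0: [-9, -10, 0, 16, 20, 32, 34]
Extract -9: [-10, -9, 0, 16, 20, 32, 34]


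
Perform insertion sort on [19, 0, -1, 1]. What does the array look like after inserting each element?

First element 19 is already 'sorted'
Insert 0: shifted 1 elements -> [0, 19, -1, 1]
Insert -1: shifted 2 elements -> [-1, 0, 19, 1]
Insert 1: shifted 1 elements -> [-1, 0, 1, 19]


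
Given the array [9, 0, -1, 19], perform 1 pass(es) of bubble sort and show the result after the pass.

After pass 1: [0, -1, 9, 19] (2 swaps)
Total swaps: 2


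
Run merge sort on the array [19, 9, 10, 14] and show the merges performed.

Divide and conquer:
  Merge [19] + [9] -> [9, 19]
  Merge [10] + [14] -> [10, 14]
  Merge [9, 19] + [10, 14] -> [9, 10, 14, 19]


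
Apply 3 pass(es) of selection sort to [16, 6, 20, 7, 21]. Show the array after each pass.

Pass 1: Select minimum 6 at index 1, swap -> [6, 16, 20, 7, 21]
Pass 2: Select minimum 7 at index 3, swap -> [6, 7, 20, 16, 21]
Pass 3: Select minimum 16 at index 3, swap -> [6, 7, 16, 20, 21]


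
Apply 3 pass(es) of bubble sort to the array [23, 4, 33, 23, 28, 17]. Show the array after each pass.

After pass 1: [4, 23, 23, 28, 17, 33] (4 swaps)
After pass 2: [4, 23, 23, 17, 28, 33] (1 swaps)
After pass 3: [4, 23, 17, 23, 28, 33] (1 swaps)
Total swaps: 6


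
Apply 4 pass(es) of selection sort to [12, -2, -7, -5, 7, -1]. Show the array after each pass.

Pass 1: Select minimum -7 at index 2, swap -> [-7, -2, 12, -5, 7, -1]
Pass 2: Select minimum -5 at index 3, swap -> [-7, -5, 12, -2, 7, -1]
Pass 3: Select minimum -2 at index 3, swap -> [-7, -5, -2, 12, 7, -1]
Pass 4: Select minimum -1 at index 5, swap -> [-7, -5, -2, -1, 7, 12]


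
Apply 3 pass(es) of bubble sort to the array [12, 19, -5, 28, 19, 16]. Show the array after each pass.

After pass 1: [12, -5, 19, 19, 16, 28] (3 swaps)
After pass 2: [-5, 12, 19, 16, 19, 28] (2 swaps)
After pass 3: [-5, 12, 16, 19, 19, 28] (1 swaps)
Total swaps: 6


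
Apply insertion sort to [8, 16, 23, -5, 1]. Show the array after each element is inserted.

First element 8 is already 'sorted'
Insert 16: shifted 0 elements -> [8, 16, 23, -5, 1]
Insert 23: shifted 0 elements -> [8, 16, 23, -5, 1]
Insert -5: shifted 3 elements -> [-5, 8, 16, 23, 1]
Insert 1: shifted 3 elements -> [-5, 1, 8, 16, 23]


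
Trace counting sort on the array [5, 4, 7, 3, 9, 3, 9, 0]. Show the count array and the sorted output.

Count array: [1, 0, 0, 2, 1, 1, 0, 1, 0, 2]
(count[i] = number of elements equal to i)
Cumulative count: [1, 1, 1, 3, 4, 5, 5, 6, 6, 8]
Sorted: [0, 3, 3, 4, 5, 7, 9, 9]


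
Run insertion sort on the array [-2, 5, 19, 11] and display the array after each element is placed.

First element -2 is already 'sorted'
Insert 5: shifted 0 elements -> [-2, 5, 19, 11]
Insert 19: shifted 0 elements -> [-2, 5, 19, 11]
Insert 11: shifted 1 elements -> [-2, 5, 11, 19]


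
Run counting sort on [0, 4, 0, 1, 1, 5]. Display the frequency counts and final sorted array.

Count array: [2, 2, 0, 0, 1, 1]
(count[i] = number of elements equal to i)
Cumulative count: [2, 4, 4, 4, 5, 6]
Sorted: [0, 0, 1, 1, 4, 5]


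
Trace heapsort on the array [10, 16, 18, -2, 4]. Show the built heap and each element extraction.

Build heap: [18, 16, 10, -2, 4]
Extract 18: [16, 4, 10, -2, 18]
Extract 16: [10, 4, -2, 16, 18]
Extract 10: [4, -2, 10, 16, 18]
Extract 4: [-2, 4, 10, 16, 18]


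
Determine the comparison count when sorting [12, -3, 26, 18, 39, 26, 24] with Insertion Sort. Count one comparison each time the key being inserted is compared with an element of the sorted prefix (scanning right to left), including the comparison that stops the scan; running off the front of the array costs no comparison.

Insert -3: 12 > -3 (shift), reached front = 1 comparison(s) -> [-3, 12, 26, 18, 39, 26, 24]
Insert 26: 12 <= 26 (stop) = 1 comparison(s) -> [-3, 12, 26, 18, 39, 26, 24]
Insert 18: 26 > 18 (shift), 12 <= 18 (stop) = 2 comparison(s) -> [-3, 12, 18, 26, 39, 26, 24]
Insert 39: 26 <= 39 (stop) = 1 comparison(s) -> [-3, 12, 18, 26, 39, 26, 24]
Insert 26: 39 > 26 (shift), 26 <= 26 (stop) = 2 comparison(s) -> [-3, 12, 18, 26, 26, 39, 24]
Insert 24: 39 > 24 (shift), 26 > 24 (shift), 26 > 24 (shift), 18 <= 24 (stop) = 4 comparison(s) -> [-3, 12, 18, 24, 26, 26, 39]
Total comparisons: 1 + 1 + 2 + 1 + 2 + 4 = 11


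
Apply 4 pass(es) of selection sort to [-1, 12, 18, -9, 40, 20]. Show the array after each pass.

Pass 1: Select minimum -9 at index 3, swap -> [-9, 12, 18, -1, 40, 20]
Pass 2: Select minimum -1 at index 3, swap -> [-9, -1, 18, 12, 40, 20]
Pass 3: Select minimum 12 at index 3, swap -> [-9, -1, 12, 18, 40, 20]
Pass 4: Select minimum 18 at index 3, swap -> [-9, -1, 12, 18, 40, 20]


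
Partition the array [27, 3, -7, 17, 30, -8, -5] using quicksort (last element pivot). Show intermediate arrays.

Partition 1: pivot=-5 at index 2 -> [-7, -8, -5, 17, 30, 3, 27]
Partition 2: pivot=-8 at index 0 -> [-8, -7, -5, 17, 30, 3, 27]
Partition 3: pivot=27 at index 5 -> [-8, -7, -5, 17, 3, 27, 30]
Partition 4: pivot=3 at index 3 -> [-8, -7, -5, 3, 17, 27, 30]


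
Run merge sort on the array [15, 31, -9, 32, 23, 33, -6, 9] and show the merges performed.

Divide and conquer:
  Merge [15] + [31] -> [15, 31]
  Merge [-9] + [32] -> [-9, 32]
  Merge [15, 31] + [-9, 32] -> [-9, 15, 31, 32]
  Merge [23] + [33] -> [23, 33]
  Merge [-6] + [9] -> [-6, 9]
  Merge [23, 33] + [-6, 9] -> [-6, 9, 23, 33]
  Merge [-9, 15, 31, 32] + [-6, 9, 23, 33] -> [-9, -6, 9, 15, 23, 31, 32, 33]


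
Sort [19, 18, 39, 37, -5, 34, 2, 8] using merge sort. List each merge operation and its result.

Divide and conquer:
  Merge [19] + [18] -> [18, 19]
  Merge [39] + [37] -> [37, 39]
  Merge [18, 19] + [37, 39] -> [18, 19, 37, 39]
  Merge [-5] + [34] -> [-5, 34]
  Merge [2] + [8] -> [2, 8]
  Merge [-5, 34] + [2, 8] -> [-5, 2, 8, 34]
  Merge [18, 19, 37, 39] + [-5, 2, 8, 34] -> [-5, 2, 8, 18, 19, 34, 37, 39]


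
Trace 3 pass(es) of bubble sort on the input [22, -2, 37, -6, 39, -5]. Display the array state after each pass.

After pass 1: [-2, 22, -6, 37, -5, 39] (3 swaps)
After pass 2: [-2, -6, 22, -5, 37, 39] (2 swaps)
After pass 3: [-6, -2, -5, 22, 37, 39] (2 swaps)
Total swaps: 7


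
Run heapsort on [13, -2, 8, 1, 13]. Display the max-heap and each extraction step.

Build heap: [13, 13, 8, 1, -2]
Extract 13: [13, 1, 8, -2, 13]
Extract 13: [8, 1, -2, 13, 13]
Extract 8: [1, -2, 8, 13, 13]
Extract 1: [-2, 1, 8, 13, 13]


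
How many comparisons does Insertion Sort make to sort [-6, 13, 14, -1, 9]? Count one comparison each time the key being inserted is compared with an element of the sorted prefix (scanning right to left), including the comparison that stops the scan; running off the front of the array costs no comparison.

Insert 13: -6 <= 13 (stop) = 1 comparison(s) -> [-6, 13, 14, -1, 9]
Insert 14: 13 <= 14 (stop) = 1 comparison(s) -> [-6, 13, 14, -1, 9]
Insert -1: 14 > -1 (shift), 13 > -1 (shift), -6 <= -1 (stop) = 3 comparison(s) -> [-6, -1, 13, 14, 9]
Insert 9: 14 > 9 (shift), 13 > 9 (shift), -1 <= 9 (stop) = 3 comparison(s) -> [-6, -1, 9, 13, 14]
Total comparisons: 1 + 1 + 3 + 3 = 8


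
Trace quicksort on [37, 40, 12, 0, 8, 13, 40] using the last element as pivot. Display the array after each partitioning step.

Partition 1: pivot=40 at index 6 -> [37, 40, 12, 0, 8, 13, 40]
Partition 2: pivot=13 at index 3 -> [12, 0, 8, 13, 37, 40, 40]
Partition 3: pivot=8 at index 1 -> [0, 8, 12, 13, 37, 40, 40]
Partition 4: pivot=40 at index 5 -> [0, 8, 12, 13, 37, 40, 40]


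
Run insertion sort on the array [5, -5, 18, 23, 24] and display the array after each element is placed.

First element 5 is already 'sorted'
Insert -5: shifted 1 elements -> [-5, 5, 18, 23, 24]
Insert 18: shifted 0 elements -> [-5, 5, 18, 23, 24]
Insert 23: shifted 0 elements -> [-5, 5, 18, 23, 24]
Insert 24: shifted 0 elements -> [-5, 5, 18, 23, 24]


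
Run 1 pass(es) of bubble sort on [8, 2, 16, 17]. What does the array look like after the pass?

After pass 1: [2, 8, 16, 17] (1 swaps)
Total swaps: 1


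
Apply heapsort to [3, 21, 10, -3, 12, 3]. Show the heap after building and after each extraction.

Build heap: [21, 12, 10, -3, 3, 3]
Extract 21: [12, 3, 10, -3, 3, 21]
Extract 12: [10, 3, 3, -3, 12, 21]
Extract 10: [3, -3, 3, 10, 12, 21]
Extract 3: [3, -3, 3, 10, 12, 21]
Extract 3: [-3, 3, 3, 10, 12, 21]


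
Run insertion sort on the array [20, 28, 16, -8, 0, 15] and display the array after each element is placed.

First element 20 is already 'sorted'
Insert 28: shifted 0 elements -> [20, 28, 16, -8, 0, 15]
Insert 16: shifted 2 elements -> [16, 20, 28, -8, 0, 15]
Insert -8: shifted 3 elements -> [-8, 16, 20, 28, 0, 15]
Insert 0: shifted 3 elements -> [-8, 0, 16, 20, 28, 15]
Insert 15: shifted 3 elements -> [-8, 0, 15, 16, 20, 28]


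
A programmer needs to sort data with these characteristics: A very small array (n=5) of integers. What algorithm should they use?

Best choice: Insertion sort
Reason: For tiny inputs the O(n^2) overhead is negligible and insertion sort has minimal constant factors


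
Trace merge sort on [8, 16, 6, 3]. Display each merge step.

Divide and conquer:
  Merge [8] + [16] -> [8, 16]
  Merge [6] + [3] -> [3, 6]
  Merge [8, 16] + [3, 6] -> [3, 6, 8, 16]


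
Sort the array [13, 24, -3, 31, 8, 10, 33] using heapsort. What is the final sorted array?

Build heap: [33, 31, 13, 24, 8, 10, -3]
Extract 33: [31, 24, 13, -3, 8, 10, 33]
Extract 31: [24, 10, 13, -3, 8, 31, 33]
Extract 24: [13, 10, 8, -3, 24, 31, 33]
Extract 13: [10, -3, 8, 13, 24, 31, 33]
Extract 10: [8, -3, 10, 13, 24, 31, 33]
Extract 8: [-3, 8, 10, 13, 24, 31, 33]


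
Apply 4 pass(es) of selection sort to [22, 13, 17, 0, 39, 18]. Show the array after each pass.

Pass 1: Select minimum 0 at index 3, swap -> [0, 13, 17, 22, 39, 18]
Pass 2: Select minimum 13 at index 1, swap -> [0, 13, 17, 22, 39, 18]
Pass 3: Select minimum 17 at index 2, swap -> [0, 13, 17, 22, 39, 18]
Pass 4: Select minimum 18 at index 5, swap -> [0, 13, 17, 18, 39, 22]


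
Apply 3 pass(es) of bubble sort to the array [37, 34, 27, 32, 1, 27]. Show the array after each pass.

After pass 1: [34, 27, 32, 1, 27, 37] (5 swaps)
After pass 2: [27, 32, 1, 27, 34, 37] (4 swaps)
After pass 3: [27, 1, 27, 32, 34, 37] (2 swaps)
Total swaps: 11


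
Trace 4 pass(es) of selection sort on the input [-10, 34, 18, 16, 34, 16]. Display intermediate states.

Pass 1: Select minimum -10 at index 0, swap -> [-10, 34, 18, 16, 34, 16]
Pass 2: Select minimum 16 at index 3, swap -> [-10, 16, 18, 34, 34, 16]
Pass 3: Select minimum 16 at index 5, swap -> [-10, 16, 16, 34, 34, 18]
Pass 4: Select minimum 18 at index 5, swap -> [-10, 16, 16, 18, 34, 34]


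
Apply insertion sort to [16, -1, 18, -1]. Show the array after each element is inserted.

First element 16 is already 'sorted'
Insert -1: shifted 1 elements -> [-1, 16, 18, -1]
Insert 18: shifted 0 elements -> [-1, 16, 18, -1]
Insert -1: shifted 2 elements -> [-1, -1, 16, 18]


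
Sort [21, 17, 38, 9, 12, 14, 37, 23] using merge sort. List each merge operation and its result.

Divide and conquer:
  Merge [21] + [17] -> [17, 21]
  Merge [38] + [9] -> [9, 38]
  Merge [17, 21] + [9, 38] -> [9, 17, 21, 38]
  Merge [12] + [14] -> [12, 14]
  Merge [37] + [23] -> [23, 37]
  Merge [12, 14] + [23, 37] -> [12, 14, 23, 37]
  Merge [9, 17, 21, 38] + [12, 14, 23, 37] -> [9, 12, 14, 17, 21, 23, 37, 38]


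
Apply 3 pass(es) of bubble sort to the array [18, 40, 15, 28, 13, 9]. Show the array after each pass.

After pass 1: [18, 15, 28, 13, 9, 40] (4 swaps)
After pass 2: [15, 18, 13, 9, 28, 40] (3 swaps)
After pass 3: [15, 13, 9, 18, 28, 40] (2 swaps)
Total swaps: 9


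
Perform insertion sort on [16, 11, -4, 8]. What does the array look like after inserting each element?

First element 16 is already 'sorted'
Insert 11: shifted 1 elements -> [11, 16, -4, 8]
Insert -4: shifted 2 elements -> [-4, 11, 16, 8]
Insert 8: shifted 2 elements -> [-4, 8, 11, 16]


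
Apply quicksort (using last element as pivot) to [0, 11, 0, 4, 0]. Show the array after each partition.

Partition 1: pivot=0 at index 2 -> [0, 0, 0, 4, 11]
Partition 2: pivot=0 at index 1 -> [0, 0, 0, 4, 11]
Partition 3: pivot=11 at index 4 -> [0, 0, 0, 4, 11]


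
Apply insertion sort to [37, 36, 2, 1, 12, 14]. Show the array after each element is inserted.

First element 37 is already 'sorted'
Insert 36: shifted 1 elements -> [36, 37, 2, 1, 12, 14]
Insert 2: shifted 2 elements -> [2, 36, 37, 1, 12, 14]
Insert 1: shifted 3 elements -> [1, 2, 36, 37, 12, 14]
Insert 12: shifted 2 elements -> [1, 2, 12, 36, 37, 14]
Insert 14: shifted 2 elements -> [1, 2, 12, 14, 36, 37]


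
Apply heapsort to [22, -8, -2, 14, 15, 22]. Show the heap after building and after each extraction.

Build heap: [22, 15, 22, 14, -8, -2]
Extract 22: [22, 15, -2, 14, -8, 22]
Extract 22: [15, 14, -2, -8, 22, 22]
Extract 15: [14, -8, -2, 15, 22, 22]
Extract 14: [-2, -8, 14, 15, 22, 22]
Extract -2: [-8, -2, 14, 15, 22, 22]


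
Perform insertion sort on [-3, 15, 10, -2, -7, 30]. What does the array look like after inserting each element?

First element -3 is already 'sorted'
Insert 15: shifted 0 elements -> [-3, 15, 10, -2, -7, 30]
Insert 10: shifted 1 elements -> [-3, 10, 15, -2, -7, 30]
Insert -2: shifted 2 elements -> [-3, -2, 10, 15, -7, 30]
Insert -7: shifted 4 elements -> [-7, -3, -2, 10, 15, 30]
Insert 30: shifted 0 elements -> [-7, -3, -2, 10, 15, 30]
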